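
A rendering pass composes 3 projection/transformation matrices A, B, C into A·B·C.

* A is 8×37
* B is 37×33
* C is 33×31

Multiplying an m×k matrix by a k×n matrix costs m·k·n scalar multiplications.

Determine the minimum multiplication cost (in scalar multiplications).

17952

Order (A·(B·C)): (B·C): 37×33 by 33×31 → 37×31, cost 37·33·31 = 37851; (A·(B·C)): 8×37 by 37×31 → 8×31, cost 8·37·31 = 9176; cumulative 47027. Total 47027.
Order ((A·B)·C): (A·B): 8×37 by 37×33 → 8×33, cost 8·37·33 = 9768; ((A·B)·C): 8×33 by 33×31 → 8×31, cost 8·33·31 = 8184; cumulative 17952. Total 17952.
Minimum: 17952.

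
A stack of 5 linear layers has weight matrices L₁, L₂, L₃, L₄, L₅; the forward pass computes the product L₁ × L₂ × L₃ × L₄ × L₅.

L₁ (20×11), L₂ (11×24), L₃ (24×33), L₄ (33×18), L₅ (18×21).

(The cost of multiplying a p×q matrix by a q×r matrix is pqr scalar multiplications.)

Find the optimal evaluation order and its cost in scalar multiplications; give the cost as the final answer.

Adjacent pairs: L₁L₂ = 20·11·24 = 5280; L₂L₃ = 11·24·33 = 8712; L₃L₄ = 24·33·18 = 14256; L₄L₅ = 33·18·21 = 12474.
Length 3: L₁..L₃: k=1: 0+8712+20·11·33=15972; k=2: 5280+0+20·24·33=21120 → min 15972 | L₂..L₄: k=2: 0+14256+11·24·18=19008; k=3: 8712+0+11·33·18=15246 → min 15246 | L₃..L₅: k=3: 0+12474+24·33·21=29106; k=4: 14256+0+24·18·21=23328 → min 23328.
Length 4: L₁..L₄: k=1: 0+15246+20·11·18=19206; k=2: 5280+14256+20·24·18=28176; k=3: 15972+0+20·33·18=27852 → min 19206 | L₂..L₅: k=2: 0+23328+11·24·21=28872; k=3: 8712+12474+11·33·21=28809; k=4: 15246+0+11·18·21=19404 → min 19404.
Length 5: L₁..L₅: k=1: 0+19404+20·11·21=24024; k=2: 5280+23328+20·24·21=38688; k=3: 15972+12474+20·33·21=42306; k=4: 19206+0+20·18·21=26766 → min 24024.
Optimal parenthesization: (L₁ × (((L₂ × L₃) × L₄) × L₅)) with cost 24024.

24024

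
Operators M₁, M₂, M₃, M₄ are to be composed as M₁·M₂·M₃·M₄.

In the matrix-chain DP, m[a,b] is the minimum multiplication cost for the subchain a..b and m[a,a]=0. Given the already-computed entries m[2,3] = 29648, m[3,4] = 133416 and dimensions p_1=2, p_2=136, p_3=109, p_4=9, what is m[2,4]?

31610

m[2,4] = min over k∈[2,3] of m[2,k]+m[k+1,4]+p_{1}·p_k·p_{4}.
k=2: 0 + 133416 + 2·136·9 = 135864; k=3: 29648 + 0 + 2·109·9 = 31610.
Minimum: 31610 at k=3.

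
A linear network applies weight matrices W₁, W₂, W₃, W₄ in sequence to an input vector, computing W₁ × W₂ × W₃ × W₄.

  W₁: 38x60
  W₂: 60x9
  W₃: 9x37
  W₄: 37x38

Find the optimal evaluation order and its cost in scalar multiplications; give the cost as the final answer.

46170

Adjacent pairs: W₁W₂ = 38·60·9 = 20520; W₂W₃ = 60·9·37 = 19980; W₃W₄ = 9·37·38 = 12654.
Length 3: W₁..W₃: k=1: 0+19980+38·60·37=104340; k=2: 20520+0+38·9·37=33174 → min 33174 | W₂..W₄: k=2: 0+12654+60·9·38=33174; k=3: 19980+0+60·37·38=104340 → min 33174.
Length 4: W₁..W₄: k=1: 0+33174+38·60·38=119814; k=2: 20520+12654+38·9·38=46170; k=3: 33174+0+38·37·38=86602 → min 46170.
Optimal parenthesization: ((W₁ × W₂) × (W₃ × W₄)) with cost 46170.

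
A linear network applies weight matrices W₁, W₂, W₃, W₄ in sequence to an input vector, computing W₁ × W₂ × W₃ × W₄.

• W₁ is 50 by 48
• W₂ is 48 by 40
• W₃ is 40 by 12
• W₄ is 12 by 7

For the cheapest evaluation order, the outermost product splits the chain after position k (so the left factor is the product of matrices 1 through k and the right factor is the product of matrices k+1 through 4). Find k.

Adjacent pairs: W₁W₂ = 50·48·40 = 96000; W₂W₃ = 48·40·12 = 23040; W₃W₄ = 40·12·7 = 3360.
Length 3: W₁..W₃: k=1: 0+23040+50·48·12=51840; k=2: 96000+0+50·40·12=120000 → min 51840 | W₂..W₄: k=2: 0+3360+48·40·7=16800; k=3: 23040+0+48·12·7=27072 → min 16800.
Top-level splits: k=1: (W₁..W₁)·(W₂..W₄) → 0+16800+50·48·7 = 33600; k=2: (W₁..W₂)·(W₃..W₄) → 96000+3360+50·40·7 = 113360; k=3: (W₁..W₃)·(W₄..W₄) → 51840+0+50·12·7 = 56040.
Best split is after W₁, i.e. k = 1.

1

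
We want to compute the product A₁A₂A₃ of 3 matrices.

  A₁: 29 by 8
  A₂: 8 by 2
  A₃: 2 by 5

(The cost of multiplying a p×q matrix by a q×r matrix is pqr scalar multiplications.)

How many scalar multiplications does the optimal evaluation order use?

754

Order (A₁(A₂A₃)): (A₂A₃): 8×2 by 2×5 → 8×5, cost 8·2·5 = 80; (A₁(A₂A₃)): 29×8 by 8×5 → 29×5, cost 29·8·5 = 1160; cumulative 1240. Total 1240.
Order ((A₁A₂)A₃): (A₁A₂): 29×8 by 8×2 → 29×2, cost 29·8·2 = 464; ((A₁A₂)A₃): 29×2 by 2×5 → 29×5, cost 29·2·5 = 290; cumulative 754. Total 754.
Minimum: 754.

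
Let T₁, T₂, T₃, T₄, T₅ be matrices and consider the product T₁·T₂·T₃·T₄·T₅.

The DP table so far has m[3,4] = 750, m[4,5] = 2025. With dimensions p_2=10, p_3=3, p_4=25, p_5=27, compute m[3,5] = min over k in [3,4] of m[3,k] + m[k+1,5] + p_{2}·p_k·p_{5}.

m[3,5] = min over k∈[3,4] of m[3,k]+m[k+1,5]+p_{2}·p_k·p_{5}.
k=3: 0 + 2025 + 10·3·27 = 2835; k=4: 750 + 0 + 10·25·27 = 7500.
Minimum: 2835 at k=3.

2835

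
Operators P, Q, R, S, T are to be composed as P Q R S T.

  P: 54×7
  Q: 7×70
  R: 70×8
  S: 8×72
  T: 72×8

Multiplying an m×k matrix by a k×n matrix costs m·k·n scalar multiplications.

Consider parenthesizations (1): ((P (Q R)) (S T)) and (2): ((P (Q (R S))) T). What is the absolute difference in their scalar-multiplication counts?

Order (1) = ((P (Q R)) (S T)): (Q R): 7×70 by 70×8 → 7×8, cost 7·70·8 = 3920; (P (Q R)): 54×7 by 7×8 → 54×8, cost 54·7·8 = 3024; cumulative 6944; (S T): 8×72 by 72×8 → 8×8, cost 8·72·8 = 4608; ((P (Q R)) (S T)): 54×8 by 8×8 → 54×8, cost 54·8·8 = 3456; cumulative 15008. Total 15008.
Order (2) = ((P (Q (R S))) T): (R S): 70×8 by 8×72 → 70×72, cost 70·8·72 = 40320; (Q (R S)): 7×70 by 70×72 → 7×72, cost 7·70·72 = 35280; cumulative 75600; (P (Q (R S))): 54×7 by 7×72 → 54×72, cost 54·7·72 = 27216; cumulative 102816; ((P (Q (R S))) T): 54×72 by 72×8 → 54×8, cost 54·72·8 = 31104; cumulative 133920. Total 133920.
Difference: |15008 − 133920| = 118912.

118912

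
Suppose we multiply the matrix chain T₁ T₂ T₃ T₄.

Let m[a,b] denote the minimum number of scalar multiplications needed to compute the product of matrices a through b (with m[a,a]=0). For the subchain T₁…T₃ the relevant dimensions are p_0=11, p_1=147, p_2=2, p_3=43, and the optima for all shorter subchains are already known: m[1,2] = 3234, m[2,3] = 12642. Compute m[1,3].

m[1,3] = min over k∈[1,2] of m[1,k]+m[k+1,3]+p_{0}·p_k·p_{3}.
k=1: 0 + 12642 + 11·147·43 = 82173; k=2: 3234 + 0 + 11·2·43 = 4180.
Minimum: 4180 at k=2.

4180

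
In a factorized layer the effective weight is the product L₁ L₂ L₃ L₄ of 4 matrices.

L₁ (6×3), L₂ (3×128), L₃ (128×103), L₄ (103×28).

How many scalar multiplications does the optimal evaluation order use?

48708

Adjacent pairs: L₁L₂ = 6·3·128 = 2304; L₂L₃ = 3·128·103 = 39552; L₃L₄ = 128·103·28 = 369152.
Length 3: L₁..L₃: k=1: 0+39552+6·3·103=41406; k=2: 2304+0+6·128·103=81408 → min 41406 | L₂..L₄: k=2: 0+369152+3·128·28=379904; k=3: 39552+0+3·103·28=48204 → min 48204.
Length 4: L₁..L₄: k=1: 0+48204+6·3·28=48708; k=2: 2304+369152+6·128·28=392960; k=3: 41406+0+6·103·28=58710 → min 48708.
Optimal order: (L₁ ((L₂ L₃) L₄)) with cost 48708.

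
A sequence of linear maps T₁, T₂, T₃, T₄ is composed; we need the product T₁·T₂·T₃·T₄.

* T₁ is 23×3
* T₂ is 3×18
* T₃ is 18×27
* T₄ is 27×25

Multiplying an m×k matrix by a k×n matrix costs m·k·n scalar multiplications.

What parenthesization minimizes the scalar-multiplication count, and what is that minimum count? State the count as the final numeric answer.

5208

Adjacent pairs: T₁T₂ = 23·3·18 = 1242; T₂T₃ = 3·18·27 = 1458; T₃T₄ = 18·27·25 = 12150.
Length 3: T₁..T₃: k=1: 0+1458+23·3·27=3321; k=2: 1242+0+23·18·27=12420 → min 3321 | T₂..T₄: k=2: 0+12150+3·18·25=13500; k=3: 1458+0+3·27·25=3483 → min 3483.
Length 4: T₁..T₄: k=1: 0+3483+23·3·25=5208; k=2: 1242+12150+23·18·25=23742; k=3: 3321+0+23·27·25=18846 → min 5208.
Optimal parenthesization: (T₁·((T₂·T₃)·T₄)) with cost 5208.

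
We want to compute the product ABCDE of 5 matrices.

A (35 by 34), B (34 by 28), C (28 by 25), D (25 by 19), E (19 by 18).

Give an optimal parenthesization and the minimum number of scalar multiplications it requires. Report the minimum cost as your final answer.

Adjacent pairs: AB = 35·34·28 = 33320; BC = 34·28·25 = 23800; CD = 28·25·19 = 13300; DE = 25·19·18 = 8550.
Length 3: A..C: k=1: 0+23800+35·34·25=53550; k=2: 33320+0+35·28·25=57820 → min 53550 | B..D: k=2: 0+13300+34·28·19=31388; k=3: 23800+0+34·25·19=39950 → min 31388 | C..E: k=3: 0+8550+28·25·18=21150; k=4: 13300+0+28·19·18=22876 → min 21150.
Length 4: A..D: k=1: 0+31388+35·34·19=53998; k=2: 33320+13300+35·28·19=65240; k=3: 53550+0+35·25·19=70175 → min 53998 | B..E: k=2: 0+21150+34·28·18=38286; k=3: 23800+8550+34·25·18=47650; k=4: 31388+0+34·19·18=43016 → min 38286.
Length 5: A..E: k=1: 0+38286+35·34·18=59706; k=2: 33320+21150+35·28·18=72110; k=3: 53550+8550+35·25·18=77850; k=4: 53998+0+35·19·18=65968 → min 59706.
Optimal parenthesization: (A(B(C(DE)))) with cost 59706.

59706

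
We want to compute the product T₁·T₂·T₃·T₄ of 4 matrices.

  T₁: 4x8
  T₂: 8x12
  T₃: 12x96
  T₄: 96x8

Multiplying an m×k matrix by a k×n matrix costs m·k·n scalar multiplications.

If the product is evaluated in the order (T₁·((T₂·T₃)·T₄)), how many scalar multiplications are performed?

15616

(T₂·T₃): 8×12 by 12×96 → 8×96, cost 8·12·96 = 9216
((T₂·T₃)·T₄): 8×96 by 96×8 → 8×8, cost 8·96·8 = 6144; cumulative 15360
(T₁·((T₂·T₃)·T₄)): 4×8 by 8×8 → 4×8, cost 4·8·8 = 256; cumulative 15616
Total: 15616 scalar multiplications.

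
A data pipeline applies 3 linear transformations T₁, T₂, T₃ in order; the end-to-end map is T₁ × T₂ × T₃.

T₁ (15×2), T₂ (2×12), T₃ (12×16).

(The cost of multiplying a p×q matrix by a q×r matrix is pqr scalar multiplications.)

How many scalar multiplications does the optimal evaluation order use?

Order (T₁ × (T₂ × T₃)): (T₂ × T₃): 2×12 by 12×16 → 2×16, cost 2·12·16 = 384; (T₁ × (T₂ × T₃)): 15×2 by 2×16 → 15×16, cost 15·2·16 = 480; cumulative 864. Total 864.
Order ((T₁ × T₂) × T₃): (T₁ × T₂): 15×2 by 2×12 → 15×12, cost 15·2·12 = 360; ((T₁ × T₂) × T₃): 15×12 by 12×16 → 15×16, cost 15·12·16 = 2880; cumulative 3240. Total 3240.
Minimum: 864.

864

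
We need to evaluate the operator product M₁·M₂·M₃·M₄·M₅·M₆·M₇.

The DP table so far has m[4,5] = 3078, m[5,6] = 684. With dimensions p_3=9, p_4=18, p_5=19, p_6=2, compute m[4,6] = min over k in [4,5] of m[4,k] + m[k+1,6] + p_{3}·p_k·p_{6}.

m[4,6] = min over k∈[4,5] of m[4,k]+m[k+1,6]+p_{3}·p_k·p_{6}.
k=4: 0 + 684 + 9·18·2 = 1008; k=5: 3078 + 0 + 9·19·2 = 3420.
Minimum: 1008 at k=4.

1008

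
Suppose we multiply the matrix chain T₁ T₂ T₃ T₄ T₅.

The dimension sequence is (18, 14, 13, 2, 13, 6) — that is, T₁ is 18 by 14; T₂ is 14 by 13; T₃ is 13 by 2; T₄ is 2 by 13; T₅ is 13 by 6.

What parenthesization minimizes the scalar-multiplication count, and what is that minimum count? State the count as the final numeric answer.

1240

Adjacent pairs: T₁T₂ = 18·14·13 = 3276; T₂T₃ = 14·13·2 = 364; T₃T₄ = 13·2·13 = 338; T₄T₅ = 2·13·6 = 156.
Length 3: T₁..T₃: k=1: 0+364+18·14·2=868; k=2: 3276+0+18·13·2=3744 → min 868 | T₂..T₄: k=2: 0+338+14·13·13=2704; k=3: 364+0+14·2·13=728 → min 728 | T₃..T₅: k=3: 0+156+13·2·6=312; k=4: 338+0+13·13·6=1352 → min 312.
Length 4: T₁..T₄: k=1: 0+728+18·14·13=4004; k=2: 3276+338+18·13·13=6656; k=3: 868+0+18·2·13=1336 → min 1336 | T₂..T₅: k=2: 0+312+14·13·6=1404; k=3: 364+156+14·2·6=688; k=4: 728+0+14·13·6=1820 → min 688.
Length 5: T₁..T₅: k=1: 0+688+18·14·6=2200; k=2: 3276+312+18·13·6=4992; k=3: 868+156+18·2·6=1240; k=4: 1336+0+18·13·6=2740 → min 1240.
Optimal parenthesization: ((T₁ (T₂ T₃)) (T₄ T₅)) with cost 1240.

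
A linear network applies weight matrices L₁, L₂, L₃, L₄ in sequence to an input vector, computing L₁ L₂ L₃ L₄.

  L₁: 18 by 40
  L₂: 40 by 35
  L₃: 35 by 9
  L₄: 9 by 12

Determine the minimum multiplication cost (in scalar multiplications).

Adjacent pairs: L₁L₂ = 18·40·35 = 25200; L₂L₃ = 40·35·9 = 12600; L₃L₄ = 35·9·12 = 3780.
Length 3: L₁..L₃: k=1: 0+12600+18·40·9=19080; k=2: 25200+0+18·35·9=30870 → min 19080 | L₂..L₄: k=2: 0+3780+40·35·12=20580; k=3: 12600+0+40·9·12=16920 → min 16920.
Length 4: L₁..L₄: k=1: 0+16920+18·40·12=25560; k=2: 25200+3780+18·35·12=36540; k=3: 19080+0+18·9·12=21024 → min 21024.
Optimal order: ((L₁ (L₂ L₃)) L₄) with cost 21024.

21024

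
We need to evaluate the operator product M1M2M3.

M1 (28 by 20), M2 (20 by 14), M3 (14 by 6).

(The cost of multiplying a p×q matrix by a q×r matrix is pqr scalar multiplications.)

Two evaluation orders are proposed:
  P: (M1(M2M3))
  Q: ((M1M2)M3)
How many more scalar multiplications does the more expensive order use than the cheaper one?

Order P = (M1(M2M3)): (M2M3): 20×14 by 14×6 → 20×6, cost 20·14·6 = 1680; (M1(M2M3)): 28×20 by 20×6 → 28×6, cost 28·20·6 = 3360; cumulative 5040. Total 5040.
Order Q = ((M1M2)M3): (M1M2): 28×20 by 20×14 → 28×14, cost 28·20·14 = 7840; ((M1M2)M3): 28×14 by 14×6 → 28×6, cost 28·14·6 = 2352; cumulative 10192. Total 10192.
Difference: |5040 − 10192| = 5152.

5152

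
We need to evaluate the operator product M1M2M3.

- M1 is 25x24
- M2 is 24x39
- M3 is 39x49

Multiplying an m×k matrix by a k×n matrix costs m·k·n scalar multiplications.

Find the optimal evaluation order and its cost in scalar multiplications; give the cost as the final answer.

71175

(M1(M2M3)): cost 75264.
((M1M2)M3): cost 71175.
Optimal: ((M1M2)M3) with cost 71175.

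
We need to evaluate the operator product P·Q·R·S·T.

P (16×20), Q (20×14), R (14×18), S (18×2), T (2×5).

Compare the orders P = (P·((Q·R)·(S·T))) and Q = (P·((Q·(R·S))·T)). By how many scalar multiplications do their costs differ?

5756

Order P = (P·((Q·R)·(S·T))): (Q·R): 20×14 by 14×18 → 20×18, cost 20·14·18 = 5040; (S·T): 18×2 by 2×5 → 18×5, cost 18·2·5 = 180; ((Q·R)·(S·T)): 20×18 by 18×5 → 20×5, cost 20·18·5 = 1800; cumulative 7020; (P·((Q·R)·(S·T))): 16×20 by 20×5 → 16×5, cost 16·20·5 = 1600; cumulative 8620. Total 8620.
Order Q = (P·((Q·(R·S))·T)): (R·S): 14×18 by 18×2 → 14×2, cost 14·18·2 = 504; (Q·(R·S)): 20×14 by 14×2 → 20×2, cost 20·14·2 = 560; cumulative 1064; ((Q·(R·S))·T): 20×2 by 2×5 → 20×5, cost 20·2·5 = 200; cumulative 1264; (P·((Q·(R·S))·T)): 16×20 by 20×5 → 16×5, cost 16·20·5 = 1600; cumulative 2864. Total 2864.
Difference: |8620 − 2864| = 5756.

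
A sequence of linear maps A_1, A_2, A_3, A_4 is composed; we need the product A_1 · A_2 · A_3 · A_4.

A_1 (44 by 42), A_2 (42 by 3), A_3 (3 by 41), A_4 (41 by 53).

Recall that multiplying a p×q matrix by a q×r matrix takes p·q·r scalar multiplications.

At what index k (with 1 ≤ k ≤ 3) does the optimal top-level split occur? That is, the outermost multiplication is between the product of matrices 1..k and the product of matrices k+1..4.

Adjacent pairs: A_1A_2 = 44·42·3 = 5544; A_2A_3 = 42·3·41 = 5166; A_3A_4 = 3·41·53 = 6519.
Length 3: A_1..A_3: k=1: 0+5166+44·42·41=80934; k=2: 5544+0+44·3·41=10956 → min 10956 | A_2..A_4: k=2: 0+6519+42·3·53=13197; k=3: 5166+0+42·41·53=96432 → min 13197.
Top-level splits: k=1: (A_1..A_1)·(A_2..A_4) → 0+13197+44·42·53 = 111141; k=2: (A_1..A_2)·(A_3..A_4) → 5544+6519+44·3·53 = 19059; k=3: (A_1..A_3)·(A_4..A_4) → 10956+0+44·41·53 = 106568.
Best split is after A_2, i.e. k = 2.

2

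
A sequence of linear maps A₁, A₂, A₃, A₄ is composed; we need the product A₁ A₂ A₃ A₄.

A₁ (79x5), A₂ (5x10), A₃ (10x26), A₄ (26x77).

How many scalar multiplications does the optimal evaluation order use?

41725

Adjacent pairs: A₁A₂ = 79·5·10 = 3950; A₂A₃ = 5·10·26 = 1300; A₃A₄ = 10·26·77 = 20020.
Length 3: A₁..A₃: k=1: 0+1300+79·5·26=11570; k=2: 3950+0+79·10·26=24490 → min 11570 | A₂..A₄: k=2: 0+20020+5·10·77=23870; k=3: 1300+0+5·26·77=11310 → min 11310.
Length 4: A₁..A₄: k=1: 0+11310+79·5·77=41725; k=2: 3950+20020+79·10·77=84800; k=3: 11570+0+79·26·77=169728 → min 41725.
Optimal order: (A₁ ((A₂ A₃) A₄)) with cost 41725.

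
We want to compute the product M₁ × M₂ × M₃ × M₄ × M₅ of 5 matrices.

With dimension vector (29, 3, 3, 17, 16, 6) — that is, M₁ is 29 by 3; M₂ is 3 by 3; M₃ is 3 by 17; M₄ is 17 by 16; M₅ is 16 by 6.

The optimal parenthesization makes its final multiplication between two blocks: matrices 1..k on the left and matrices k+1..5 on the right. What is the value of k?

Adjacent pairs: M₁M₂ = 29·3·3 = 261; M₂M₃ = 3·3·17 = 153; M₃M₄ = 3·17·16 = 816; M₄M₅ = 17·16·6 = 1632.
Length 3: M₁..M₃: k=1: 0+153+29·3·17=1632; k=2: 261+0+29·3·17=1740 → min 1632 | M₂..M₄: k=2: 0+816+3·3·16=960; k=3: 153+0+3·17·16=969 → min 960 | M₃..M₅: k=3: 0+1632+3·17·6=1938; k=4: 816+0+3·16·6=1104 → min 1104.
Length 4: M₁..M₄: k=1: 0+960+29·3·16=2352; k=2: 261+816+29·3·16=2469; k=3: 1632+0+29·17·16=9520 → min 2352 | M₂..M₅: k=2: 0+1104+3·3·6=1158; k=3: 153+1632+3·17·6=2091; k=4: 960+0+3·16·6=1248 → min 1158.
Top-level splits: k=1: (M₁..M₁)·(M₂..M₅) → 0+1158+29·3·6 = 1680; k=2: (M₁..M₂)·(M₃..M₅) → 261+1104+29·3·6 = 1887; k=3: (M₁..M₃)·(M₄..M₅) → 1632+1632+29·17·6 = 6222; k=4: (M₁..M₄)·(M₅..M₅) → 2352+0+29·16·6 = 5136.
Best split is after M₁, i.e. k = 1.

1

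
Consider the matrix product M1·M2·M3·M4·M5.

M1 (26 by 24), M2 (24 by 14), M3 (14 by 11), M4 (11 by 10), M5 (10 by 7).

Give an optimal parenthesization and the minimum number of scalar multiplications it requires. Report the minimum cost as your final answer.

8568

Adjacent pairs: M1M2 = 26·24·14 = 8736; M2M3 = 24·14·11 = 3696; M3M4 = 14·11·10 = 1540; M4M5 = 11·10·7 = 770.
Length 3: M1..M3: k=1: 0+3696+26·24·11=10560; k=2: 8736+0+26·14·11=12740 → min 10560 | M2..M4: k=2: 0+1540+24·14·10=4900; k=3: 3696+0+24·11·10=6336 → min 4900 | M3..M5: k=3: 0+770+14·11·7=1848; k=4: 1540+0+14·10·7=2520 → min 1848.
Length 4: M1..M4: k=1: 0+4900+26·24·10=11140; k=2: 8736+1540+26·14·10=13916; k=3: 10560+0+26·11·10=13420 → min 11140 | M2..M5: k=2: 0+1848+24·14·7=4200; k=3: 3696+770+24·11·7=6314; k=4: 4900+0+24·10·7=6580 → min 4200.
Length 5: M1..M5: k=1: 0+4200+26·24·7=8568; k=2: 8736+1848+26·14·7=13132; k=3: 10560+770+26·11·7=13332; k=4: 11140+0+26·10·7=12960 → min 8568.
Optimal parenthesization: (M1·(M2·(M3·(M4·M5)))) with cost 8568.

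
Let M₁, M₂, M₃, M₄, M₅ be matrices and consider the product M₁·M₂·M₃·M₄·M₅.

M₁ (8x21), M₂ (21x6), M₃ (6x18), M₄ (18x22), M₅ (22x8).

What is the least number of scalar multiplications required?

Adjacent pairs: M₁M₂ = 8·21·6 = 1008; M₂M₃ = 21·6·18 = 2268; M₃M₄ = 6·18·22 = 2376; M₄M₅ = 18·22·8 = 3168.
Length 3: M₁..M₃: k=1: 0+2268+8·21·18=5292; k=2: 1008+0+8·6·18=1872 → min 1872 | M₂..M₄: k=2: 0+2376+21·6·22=5148; k=3: 2268+0+21·18·22=10584 → min 5148 | M₃..M₅: k=3: 0+3168+6·18·8=4032; k=4: 2376+0+6·22·8=3432 → min 3432.
Length 4: M₁..M₄: k=1: 0+5148+8·21·22=8844; k=2: 1008+2376+8·6·22=4440; k=3: 1872+0+8·18·22=5040 → min 4440 | M₂..M₅: k=2: 0+3432+21·6·8=4440; k=3: 2268+3168+21·18·8=8460; k=4: 5148+0+21·22·8=8844 → min 4440.
Length 5: M₁..M₅: k=1: 0+4440+8·21·8=5784; k=2: 1008+3432+8·6·8=4824; k=3: 1872+3168+8·18·8=6192; k=4: 4440+0+8·22·8=5848 → min 4824.
Optimal order: ((M₁·M₂)·((M₃·M₄)·M₅)) with cost 4824.

4824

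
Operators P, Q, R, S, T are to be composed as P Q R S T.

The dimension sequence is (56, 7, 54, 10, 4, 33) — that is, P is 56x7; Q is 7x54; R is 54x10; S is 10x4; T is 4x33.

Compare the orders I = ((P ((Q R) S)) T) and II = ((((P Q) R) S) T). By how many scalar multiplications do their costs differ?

Order I = ((P ((Q R) S)) T): (Q R): 7×54 by 54×10 → 7×10, cost 7·54·10 = 3780; ((Q R) S): 7×10 by 10×4 → 7×4, cost 7·10·4 = 280; cumulative 4060; (P ((Q R) S)): 56×7 by 7×4 → 56×4, cost 56·7·4 = 1568; cumulative 5628; ((P ((Q R) S)) T): 56×4 by 4×33 → 56×33, cost 56·4·33 = 7392; cumulative 13020. Total 13020.
Order II = ((((P Q) R) S) T): (P Q): 56×7 by 7×54 → 56×54, cost 56·7·54 = 21168; ((P Q) R): 56×54 by 54×10 → 56×10, cost 56·54·10 = 30240; cumulative 51408; (((P Q) R) S): 56×10 by 10×4 → 56×4, cost 56·10·4 = 2240; cumulative 53648; ((((P Q) R) S) T): 56×4 by 4×33 → 56×33, cost 56·4·33 = 7392; cumulative 61040. Total 61040.
Difference: |13020 − 61040| = 48020.

48020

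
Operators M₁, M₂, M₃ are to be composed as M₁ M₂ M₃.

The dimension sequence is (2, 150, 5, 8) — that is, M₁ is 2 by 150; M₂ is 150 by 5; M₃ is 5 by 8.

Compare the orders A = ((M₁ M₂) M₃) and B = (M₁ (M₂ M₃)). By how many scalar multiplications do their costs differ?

6820

Order A = ((M₁ M₂) M₃): (M₁ M₂): 2×150 by 150×5 → 2×5, cost 2·150·5 = 1500; ((M₁ M₂) M₃): 2×5 by 5×8 → 2×8, cost 2·5·8 = 80; cumulative 1580. Total 1580.
Order B = (M₁ (M₂ M₃)): (M₂ M₃): 150×5 by 5×8 → 150×8, cost 150·5·8 = 6000; (M₁ (M₂ M₃)): 2×150 by 150×8 → 2×8, cost 2·150·8 = 2400; cumulative 8400. Total 8400.
Difference: |1580 − 8400| = 6820.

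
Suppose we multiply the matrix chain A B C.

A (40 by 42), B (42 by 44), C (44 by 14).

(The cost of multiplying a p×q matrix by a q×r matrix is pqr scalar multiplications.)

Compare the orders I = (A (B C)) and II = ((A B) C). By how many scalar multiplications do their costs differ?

Order I = (A (B C)): (B C): 42×44 by 44×14 → 42×14, cost 42·44·14 = 25872; (A (B C)): 40×42 by 42×14 → 40×14, cost 40·42·14 = 23520; cumulative 49392. Total 49392.
Order II = ((A B) C): (A B): 40×42 by 42×44 → 40×44, cost 40·42·44 = 73920; ((A B) C): 40×44 by 44×14 → 40×14, cost 40·44·14 = 24640; cumulative 98560. Total 98560.
Difference: |49392 − 98560| = 49168.

49168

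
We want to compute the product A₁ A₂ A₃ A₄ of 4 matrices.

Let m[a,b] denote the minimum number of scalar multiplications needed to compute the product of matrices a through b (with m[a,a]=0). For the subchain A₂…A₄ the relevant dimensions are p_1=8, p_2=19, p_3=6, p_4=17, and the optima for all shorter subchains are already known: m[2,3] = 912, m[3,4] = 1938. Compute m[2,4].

m[2,4] = min over k∈[2,3] of m[2,k]+m[k+1,4]+p_{1}·p_k·p_{4}.
k=2: 0 + 1938 + 8·19·17 = 4522; k=3: 912 + 0 + 8·6·17 = 1728.
Minimum: 1728 at k=3.

1728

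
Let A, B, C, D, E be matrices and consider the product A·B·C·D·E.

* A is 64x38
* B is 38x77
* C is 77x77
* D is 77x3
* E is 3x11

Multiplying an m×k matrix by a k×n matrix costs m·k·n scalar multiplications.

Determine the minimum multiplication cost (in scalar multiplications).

35973

Adjacent pairs: AB = 64·38·77 = 187264; BC = 38·77·77 = 225302; CD = 77·77·3 = 17787; DE = 77·3·11 = 2541.
Length 3: A..C: k=1: 0+225302+64·38·77=412566; k=2: 187264+0+64·77·77=566720 → min 412566 | B..D: k=2: 0+17787+38·77·3=26565; k=3: 225302+0+38·77·3=234080 → min 26565 | C..E: k=3: 0+2541+77·77·11=67760; k=4: 17787+0+77·3·11=20328 → min 20328.
Length 4: A..D: k=1: 0+26565+64·38·3=33861; k=2: 187264+17787+64·77·3=219835; k=3: 412566+0+64·77·3=427350 → min 33861 | B..E: k=2: 0+20328+38·77·11=52514; k=3: 225302+2541+38·77·11=260029; k=4: 26565+0+38·3·11=27819 → min 27819.
Length 5: A..E: k=1: 0+27819+64·38·11=54571; k=2: 187264+20328+64·77·11=261800; k=3: 412566+2541+64·77·11=469315; k=4: 33861+0+64·3·11=35973 → min 35973.
Optimal order: ((A·(B·(C·D)))·E) with cost 35973.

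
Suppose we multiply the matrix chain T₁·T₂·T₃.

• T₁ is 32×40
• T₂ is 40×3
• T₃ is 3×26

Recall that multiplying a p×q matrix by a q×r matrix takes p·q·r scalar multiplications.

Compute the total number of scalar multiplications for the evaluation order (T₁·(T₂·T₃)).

36400

(T₂·T₃): 40×3 by 3×26 → 40×26, cost 40·3·26 = 3120
(T₁·(T₂·T₃)): 32×40 by 40×26 → 32×26, cost 32·40·26 = 33280; cumulative 36400
Total: 36400 scalar multiplications.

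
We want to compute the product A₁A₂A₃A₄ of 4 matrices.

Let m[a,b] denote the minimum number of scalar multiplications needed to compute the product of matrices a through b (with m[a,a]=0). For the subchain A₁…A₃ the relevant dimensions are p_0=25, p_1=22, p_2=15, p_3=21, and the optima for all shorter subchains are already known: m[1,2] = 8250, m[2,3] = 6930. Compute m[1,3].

m[1,3] = min over k∈[1,2] of m[1,k]+m[k+1,3]+p_{0}·p_k·p_{3}.
k=1: 0 + 6930 + 25·22·21 = 18480; k=2: 8250 + 0 + 25·15·21 = 16125.
Minimum: 16125 at k=2.

16125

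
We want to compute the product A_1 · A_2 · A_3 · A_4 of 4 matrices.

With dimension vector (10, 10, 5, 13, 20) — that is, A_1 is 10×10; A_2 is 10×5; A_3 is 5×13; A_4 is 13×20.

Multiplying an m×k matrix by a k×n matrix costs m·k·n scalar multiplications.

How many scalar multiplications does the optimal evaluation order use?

Adjacent pairs: A_1A_2 = 10·10·5 = 500; A_2A_3 = 10·5·13 = 650; A_3A_4 = 5·13·20 = 1300.
Length 3: A_1..A_3: k=1: 0+650+10·10·13=1950; k=2: 500+0+10·5·13=1150 → min 1150 | A_2..A_4: k=2: 0+1300+10·5·20=2300; k=3: 650+0+10·13·20=3250 → min 2300.
Length 4: A_1..A_4: k=1: 0+2300+10·10·20=4300; k=2: 500+1300+10·5·20=2800; k=3: 1150+0+10·13·20=3750 → min 2800.
Optimal order: ((A_1 · A_2) · (A_3 · A_4)) with cost 2800.

2800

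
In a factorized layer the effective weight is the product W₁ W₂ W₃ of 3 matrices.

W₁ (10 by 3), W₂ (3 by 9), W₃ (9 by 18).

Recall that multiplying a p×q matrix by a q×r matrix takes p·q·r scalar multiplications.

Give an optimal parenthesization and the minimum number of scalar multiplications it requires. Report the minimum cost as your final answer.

1026

(W₁ (W₂ W₃)): cost 1026.
((W₁ W₂) W₃): cost 1890.
Optimal: (W₁ (W₂ W₃)) with cost 1026.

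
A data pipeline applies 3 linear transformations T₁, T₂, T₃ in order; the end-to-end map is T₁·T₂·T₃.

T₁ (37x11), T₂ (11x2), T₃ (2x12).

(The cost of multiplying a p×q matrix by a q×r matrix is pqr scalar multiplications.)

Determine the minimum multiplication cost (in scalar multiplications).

1702

Order (T₁·(T₂·T₃)): (T₂·T₃): 11×2 by 2×12 → 11×12, cost 11·2·12 = 264; (T₁·(T₂·T₃)): 37×11 by 11×12 → 37×12, cost 37·11·12 = 4884; cumulative 5148. Total 5148.
Order ((T₁·T₂)·T₃): (T₁·T₂): 37×11 by 11×2 → 37×2, cost 37·11·2 = 814; ((T₁·T₂)·T₃): 37×2 by 2×12 → 37×12, cost 37·2·12 = 888; cumulative 1702. Total 1702.
Minimum: 1702.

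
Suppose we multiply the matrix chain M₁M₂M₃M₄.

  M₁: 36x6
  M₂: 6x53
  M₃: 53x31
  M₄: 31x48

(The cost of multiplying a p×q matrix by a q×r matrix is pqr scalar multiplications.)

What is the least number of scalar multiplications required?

Adjacent pairs: M₁M₂ = 36·6·53 = 11448; M₂M₃ = 6·53·31 = 9858; M₃M₄ = 53·31·48 = 78864.
Length 3: M₁..M₃: k=1: 0+9858+36·6·31=16554; k=2: 11448+0+36·53·31=70596 → min 16554 | M₂..M₄: k=2: 0+78864+6·53·48=94128; k=3: 9858+0+6·31·48=18786 → min 18786.
Length 4: M₁..M₄: k=1: 0+18786+36·6·48=29154; k=2: 11448+78864+36·53·48=181896; k=3: 16554+0+36·31·48=70122 → min 29154.
Optimal order: (M₁((M₂M₃)M₄)) with cost 29154.

29154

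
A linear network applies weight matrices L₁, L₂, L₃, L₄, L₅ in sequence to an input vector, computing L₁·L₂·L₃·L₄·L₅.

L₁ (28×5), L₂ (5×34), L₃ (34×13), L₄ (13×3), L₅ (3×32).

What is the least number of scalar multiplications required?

Adjacent pairs: L₁L₂ = 28·5·34 = 4760; L₂L₃ = 5·34·13 = 2210; L₃L₄ = 34·13·3 = 1326; L₄L₅ = 13·3·32 = 1248.
Length 3: L₁..L₃: k=1: 0+2210+28·5·13=4030; k=2: 4760+0+28·34·13=17136 → min 4030 | L₂..L₄: k=2: 0+1326+5·34·3=1836; k=3: 2210+0+5·13·3=2405 → min 1836 | L₃..L₅: k=3: 0+1248+34·13·32=15392; k=4: 1326+0+34·3·32=4590 → min 4590.
Length 4: L₁..L₄: k=1: 0+1836+28·5·3=2256; k=2: 4760+1326+28·34·3=8942; k=3: 4030+0+28·13·3=5122 → min 2256 | L₂..L₅: k=2: 0+4590+5·34·32=10030; k=3: 2210+1248+5·13·32=5538; k=4: 1836+0+5·3·32=2316 → min 2316.
Length 5: L₁..L₅: k=1: 0+2316+28·5·32=6796; k=2: 4760+4590+28·34·32=39814; k=3: 4030+1248+28·13·32=16926; k=4: 2256+0+28·3·32=4944 → min 4944.
Optimal order: ((L₁·(L₂·(L₃·L₄)))·L₅) with cost 4944.

4944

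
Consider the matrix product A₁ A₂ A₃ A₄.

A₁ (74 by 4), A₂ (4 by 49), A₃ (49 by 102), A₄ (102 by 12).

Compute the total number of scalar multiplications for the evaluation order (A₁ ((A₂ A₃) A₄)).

(A₂ A₃): 4×49 by 49×102 → 4×102, cost 4·49·102 = 19992
((A₂ A₃) A₄): 4×102 by 102×12 → 4×12, cost 4·102·12 = 4896; cumulative 24888
(A₁ ((A₂ A₃) A₄)): 74×4 by 4×12 → 74×12, cost 74·4·12 = 3552; cumulative 28440
Total: 28440 scalar multiplications.

28440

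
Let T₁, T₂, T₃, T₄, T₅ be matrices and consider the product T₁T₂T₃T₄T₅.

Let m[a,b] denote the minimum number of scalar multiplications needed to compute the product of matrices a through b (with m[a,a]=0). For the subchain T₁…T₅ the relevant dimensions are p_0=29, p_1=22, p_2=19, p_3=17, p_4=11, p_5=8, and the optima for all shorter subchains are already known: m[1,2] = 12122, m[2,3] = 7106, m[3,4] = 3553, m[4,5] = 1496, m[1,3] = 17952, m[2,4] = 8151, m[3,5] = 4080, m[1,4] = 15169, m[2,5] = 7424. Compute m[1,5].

12528

m[1,5] = min over k∈[1,4] of m[1,k]+m[k+1,5]+p_{0}·p_k·p_{5}.
k=1: 0 + 7424 + 29·22·8 = 12528; k=2: 12122 + 4080 + 29·19·8 = 20610; k=3: 17952 + 1496 + 29·17·8 = 23392; k=4: 15169 + 0 + 29·11·8 = 17721.
Minimum: 12528 at k=1.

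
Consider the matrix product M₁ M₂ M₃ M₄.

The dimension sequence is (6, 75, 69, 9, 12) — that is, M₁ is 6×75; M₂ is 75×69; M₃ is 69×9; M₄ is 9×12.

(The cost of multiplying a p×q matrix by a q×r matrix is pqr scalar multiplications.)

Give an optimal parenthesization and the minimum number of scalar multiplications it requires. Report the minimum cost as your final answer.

Adjacent pairs: M₁M₂ = 6·75·69 = 31050; M₂M₃ = 75·69·9 = 46575; M₃M₄ = 69·9·12 = 7452.
Length 3: M₁..M₃: k=1: 0+46575+6·75·9=50625; k=2: 31050+0+6·69·9=34776 → min 34776 | M₂..M₄: k=2: 0+7452+75·69·12=69552; k=3: 46575+0+75·9·12=54675 → min 54675.
Length 4: M₁..M₄: k=1: 0+54675+6·75·12=60075; k=2: 31050+7452+6·69·12=43470; k=3: 34776+0+6·9·12=35424 → min 35424.
Optimal parenthesization: (((M₁ M₂) M₃) M₄) with cost 35424.

35424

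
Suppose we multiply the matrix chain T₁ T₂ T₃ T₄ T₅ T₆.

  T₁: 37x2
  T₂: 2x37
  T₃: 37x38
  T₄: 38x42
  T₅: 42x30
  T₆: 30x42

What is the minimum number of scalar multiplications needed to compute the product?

Adjacent pairs: T₁T₂ = 37·2·37 = 2738; T₂T₃ = 2·37·38 = 2812; T₃T₄ = 37·38·42 = 59052; T₄T₅ = 38·42·30 = 47880; T₅T₆ = 42·30·42 = 52920.
Length 3: T₁..T₃: k=1: 0+2812+37·2·38=5624; k=2: 2738+0+37·37·38=54760 → min 5624 | T₂..T₄: k=2: 0+59052+2·37·42=62160; k=3: 2812+0+2·38·42=6004 → min 6004 | T₃..T₅: k=3: 0+47880+37·38·30=90060; k=4: 59052+0+37·42·30=105672 → min 90060 | T₄..T₆: k=4: 0+52920+38·42·42=119952; k=5: 47880+0+38·30·42=95760 → min 95760.
Length 4: T₁..T₄: k=1: 0+6004+37·2·42=9112; k=2: 2738+59052+37·37·42=119288; k=3: 5624+0+37·38·42=64676 → min 9112 | T₂..T₅: k=2: 0+90060+2·37·30=92280; k=3: 2812+47880+2·38·30=52972; k=4: 6004+0+2·42·30=8524 → min 8524 | T₃..T₆: k=3: 0+95760+37·38·42=154812; k=4: 59052+52920+37·42·42=177240; k=5: 90060+0+37·30·42=136680 → min 136680.
Length 5: T₁..T₅: k=1: 0+8524+37·2·30=10744; k=2: 2738+90060+37·37·30=133868; k=3: 5624+47880+37·38·30=95684; k=4: 9112+0+37·42·30=55732 → min 10744 | T₂..T₆: k=2: 0+136680+2·37·42=139788; k=3: 2812+95760+2·38·42=101764; k=4: 6004+52920+2·42·42=62452; k=5: 8524+0+2·30·42=11044 → min 11044.
Length 6: T₁..T₆: k=1: 0+11044+37·2·42=14152; k=2: 2738+136680+37·37·42=196916; k=3: 5624+95760+37·38·42=160436; k=4: 9112+52920+37·42·42=127300; k=5: 10744+0+37·30·42=57364 → min 14152.
Optimal order: (T₁ ((((T₂ T₃) T₄) T₅) T₆)) with cost 14152.

14152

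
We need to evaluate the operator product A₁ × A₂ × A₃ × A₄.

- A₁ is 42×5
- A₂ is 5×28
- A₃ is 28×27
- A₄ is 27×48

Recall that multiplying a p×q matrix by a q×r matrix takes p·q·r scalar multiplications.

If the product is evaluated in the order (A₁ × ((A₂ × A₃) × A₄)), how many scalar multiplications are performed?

20340

(A₂ × A₃): 5×28 by 28×27 → 5×27, cost 5·28·27 = 3780
((A₂ × A₃) × A₄): 5×27 by 27×48 → 5×48, cost 5·27·48 = 6480; cumulative 10260
(A₁ × ((A₂ × A₃) × A₄)): 42×5 by 5×48 → 42×48, cost 42·5·48 = 10080; cumulative 20340
Total: 20340 scalar multiplications.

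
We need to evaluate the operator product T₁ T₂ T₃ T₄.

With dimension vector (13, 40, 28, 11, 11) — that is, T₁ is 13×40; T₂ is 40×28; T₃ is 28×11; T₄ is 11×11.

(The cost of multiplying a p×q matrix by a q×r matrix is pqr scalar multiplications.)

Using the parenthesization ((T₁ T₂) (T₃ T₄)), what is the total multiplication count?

21952

(T₁ T₂): 13×40 by 40×28 → 13×28, cost 13·40·28 = 14560
(T₃ T₄): 28×11 by 11×11 → 28×11, cost 28·11·11 = 3388
((T₁ T₂) (T₃ T₄)): 13×28 by 28×11 → 13×11, cost 13·28·11 = 4004; cumulative 21952
Total: 21952 scalar multiplications.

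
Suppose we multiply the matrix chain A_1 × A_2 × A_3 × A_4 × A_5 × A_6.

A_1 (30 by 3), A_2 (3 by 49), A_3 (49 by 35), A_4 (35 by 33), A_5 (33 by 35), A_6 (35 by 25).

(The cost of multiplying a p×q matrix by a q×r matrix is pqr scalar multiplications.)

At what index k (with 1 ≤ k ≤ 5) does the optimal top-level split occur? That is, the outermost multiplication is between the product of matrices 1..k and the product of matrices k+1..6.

Adjacent pairs: A_1A_2 = 30·3·49 = 4410; A_2A_3 = 3·49·35 = 5145; A_3A_4 = 49·35·33 = 56595; A_4A_5 = 35·33·35 = 40425; A_5A_6 = 33·35·25 = 28875.
Length 3: A_1..A_3: k=1: 0+5145+30·3·35=8295; k=2: 4410+0+30·49·35=55860 → min 8295 | A_2..A_4: k=2: 0+56595+3·49·33=61446; k=3: 5145+0+3·35·33=8610 → min 8610 | A_3..A_5: k=3: 0+40425+49·35·35=100450; k=4: 56595+0+49·33·35=113190 → min 100450 | A_4..A_6: k=4: 0+28875+35·33·25=57750; k=5: 40425+0+35·35·25=71050 → min 57750.
Length 4: A_1..A_4: k=1: 0+8610+30·3·33=11580; k=2: 4410+56595+30·49·33=109515; k=3: 8295+0+30·35·33=42945 → min 11580 | A_2..A_5: k=2: 0+100450+3·49·35=105595; k=3: 5145+40425+3·35·35=49245; k=4: 8610+0+3·33·35=12075 → min 12075 | A_3..A_6: k=3: 0+57750+49·35·25=100625; k=4: 56595+28875+49·33·25=125895; k=5: 100450+0+49·35·25=143325 → min 100625.
Length 5: A_1..A_5: k=1: 0+12075+30·3·35=15225; k=2: 4410+100450+30·49·35=156310; k=3: 8295+40425+30·35·35=85470; k=4: 11580+0+30·33·35=46230 → min 15225 | A_2..A_6: k=2: 0+100625+3·49·25=104300; k=3: 5145+57750+3·35·25=65520; k=4: 8610+28875+3·33·25=39960; k=5: 12075+0+3·35·25=14700 → min 14700.
Top-level splits: k=1: (A_1..A_1)·(A_2..A_6) → 0+14700+30·3·25 = 16950; k=2: (A_1..A_2)·(A_3..A_6) → 4410+100625+30·49·25 = 141785; k=3: (A_1..A_3)·(A_4..A_6) → 8295+57750+30·35·25 = 92295; k=4: (A_1..A_4)·(A_5..A_6) → 11580+28875+30·33·25 = 65205; k=5: (A_1..A_5)·(A_6..A_6) → 15225+0+30·35·25 = 41475.
Best split is after A_1, i.e. k = 1.

1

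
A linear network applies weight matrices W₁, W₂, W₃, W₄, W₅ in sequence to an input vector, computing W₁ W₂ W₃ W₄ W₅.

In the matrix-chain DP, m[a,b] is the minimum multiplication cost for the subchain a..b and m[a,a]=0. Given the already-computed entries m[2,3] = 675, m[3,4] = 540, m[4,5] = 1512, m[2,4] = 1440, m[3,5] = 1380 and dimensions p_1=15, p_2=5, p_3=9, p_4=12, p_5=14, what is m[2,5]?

m[2,5] = min over k∈[2,4] of m[2,k]+m[k+1,5]+p_{1}·p_k·p_{5}.
k=2: 0 + 1380 + 15·5·14 = 2430; k=3: 675 + 1512 + 15·9·14 = 4077; k=4: 1440 + 0 + 15·12·14 = 3960.
Minimum: 2430 at k=2.

2430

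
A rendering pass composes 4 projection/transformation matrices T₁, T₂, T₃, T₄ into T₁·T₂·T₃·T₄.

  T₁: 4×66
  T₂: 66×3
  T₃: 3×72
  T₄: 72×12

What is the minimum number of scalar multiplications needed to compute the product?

Adjacent pairs: T₁T₂ = 4·66·3 = 792; T₂T₃ = 66·3·72 = 14256; T₃T₄ = 3·72·12 = 2592.
Length 3: T₁..T₃: k=1: 0+14256+4·66·72=33264; k=2: 792+0+4·3·72=1656 → min 1656 | T₂..T₄: k=2: 0+2592+66·3·12=4968; k=3: 14256+0+66·72·12=71280 → min 4968.
Length 4: T₁..T₄: k=1: 0+4968+4·66·12=8136; k=2: 792+2592+4·3·12=3528; k=3: 1656+0+4·72·12=5112 → min 3528.
Optimal order: ((T₁·T₂)·(T₃·T₄)) with cost 3528.

3528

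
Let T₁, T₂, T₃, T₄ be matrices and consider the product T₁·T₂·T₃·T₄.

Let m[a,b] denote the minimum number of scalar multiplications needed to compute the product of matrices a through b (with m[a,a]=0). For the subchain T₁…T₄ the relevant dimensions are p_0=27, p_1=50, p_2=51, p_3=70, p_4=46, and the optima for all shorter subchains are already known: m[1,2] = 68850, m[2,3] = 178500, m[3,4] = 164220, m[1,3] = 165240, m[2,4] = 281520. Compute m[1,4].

m[1,4] = min over k∈[1,3] of m[1,k]+m[k+1,4]+p_{0}·p_k·p_{4}.
k=1: 0 + 281520 + 27·50·46 = 343620; k=2: 68850 + 164220 + 27·51·46 = 296412; k=3: 165240 + 0 + 27·70·46 = 252180.
Minimum: 252180 at k=3.

252180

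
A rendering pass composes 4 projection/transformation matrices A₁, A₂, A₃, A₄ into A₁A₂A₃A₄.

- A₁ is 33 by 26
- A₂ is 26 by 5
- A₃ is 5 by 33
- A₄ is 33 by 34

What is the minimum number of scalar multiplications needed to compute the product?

Adjacent pairs: A₁A₂ = 33·26·5 = 4290; A₂A₃ = 26·5·33 = 4290; A₃A₄ = 5·33·34 = 5610.
Length 3: A₁..A₃: k=1: 0+4290+33·26·33=32604; k=2: 4290+0+33·5·33=9735 → min 9735 | A₂..A₄: k=2: 0+5610+26·5·34=10030; k=3: 4290+0+26·33·34=33462 → min 10030.
Length 4: A₁..A₄: k=1: 0+10030+33·26·34=39202; k=2: 4290+5610+33·5·34=15510; k=3: 9735+0+33·33·34=46761 → min 15510.
Optimal order: ((A₁A₂)(A₃A₄)) with cost 15510.

15510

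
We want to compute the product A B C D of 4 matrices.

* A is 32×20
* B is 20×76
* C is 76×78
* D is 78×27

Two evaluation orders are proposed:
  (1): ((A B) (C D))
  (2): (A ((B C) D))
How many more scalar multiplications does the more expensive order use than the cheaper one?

96400

Order (1) = ((A B) (C D)): (A B): 32×20 by 20×76 → 32×76, cost 32·20·76 = 48640; (C D): 76×78 by 78×27 → 76×27, cost 76·78·27 = 160056; ((A B) (C D)): 32×76 by 76×27 → 32×27, cost 32·76·27 = 65664; cumulative 274360. Total 274360.
Order (2) = (A ((B C) D)): (B C): 20×76 by 76×78 → 20×78, cost 20·76·78 = 118560; ((B C) D): 20×78 by 78×27 → 20×27, cost 20·78·27 = 42120; cumulative 160680; (A ((B C) D)): 32×20 by 20×27 → 32×27, cost 32·20·27 = 17280; cumulative 177960. Total 177960.
Difference: |274360 − 177960| = 96400.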